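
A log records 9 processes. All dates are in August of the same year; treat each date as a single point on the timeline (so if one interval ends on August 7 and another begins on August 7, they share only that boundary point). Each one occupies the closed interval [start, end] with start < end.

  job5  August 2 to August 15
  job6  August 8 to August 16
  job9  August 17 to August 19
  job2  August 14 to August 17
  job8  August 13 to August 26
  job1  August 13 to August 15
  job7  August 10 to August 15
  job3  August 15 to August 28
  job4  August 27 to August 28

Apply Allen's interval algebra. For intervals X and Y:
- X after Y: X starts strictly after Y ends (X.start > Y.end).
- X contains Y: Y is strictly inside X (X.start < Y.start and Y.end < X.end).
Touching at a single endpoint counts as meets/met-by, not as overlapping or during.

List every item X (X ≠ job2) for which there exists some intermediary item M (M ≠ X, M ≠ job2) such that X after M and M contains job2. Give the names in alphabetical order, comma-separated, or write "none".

job4

Target job2 = [August 14, August 17].
Intermediaries M with M contains job2: job8.
Via job8 — items with X after job8: job4.
Union: job4.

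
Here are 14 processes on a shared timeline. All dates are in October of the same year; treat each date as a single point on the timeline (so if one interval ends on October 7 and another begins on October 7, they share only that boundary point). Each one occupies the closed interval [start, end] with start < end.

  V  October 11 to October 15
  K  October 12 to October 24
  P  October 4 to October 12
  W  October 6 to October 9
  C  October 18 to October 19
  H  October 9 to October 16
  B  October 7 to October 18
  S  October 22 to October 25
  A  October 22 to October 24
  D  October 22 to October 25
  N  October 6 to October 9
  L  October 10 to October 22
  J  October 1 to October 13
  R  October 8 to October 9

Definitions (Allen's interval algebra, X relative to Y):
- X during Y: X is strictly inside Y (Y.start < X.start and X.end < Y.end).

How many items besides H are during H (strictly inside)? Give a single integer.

Target H = [October 9, October 16].
A [October 22, October 24] → after → no.
B [October 7, October 18] → contains → no.
C [October 18, October 19] → after → no.
D [October 22, October 25] → after → no.
J [October 1, October 13] → overlaps → no.
K [October 12, October 24] → overlapped-by → no.
L [October 10, October 22] → overlapped-by → no.
N [October 6, October 9] → meets → no.
P [October 4, October 12] → overlaps → no.
R [October 8, October 9] → meets → no.
S [October 22, October 25] → after → no.
V [October 11, October 15] → during → counts.
W [October 6, October 9] → meets → no.
Total: 1.

1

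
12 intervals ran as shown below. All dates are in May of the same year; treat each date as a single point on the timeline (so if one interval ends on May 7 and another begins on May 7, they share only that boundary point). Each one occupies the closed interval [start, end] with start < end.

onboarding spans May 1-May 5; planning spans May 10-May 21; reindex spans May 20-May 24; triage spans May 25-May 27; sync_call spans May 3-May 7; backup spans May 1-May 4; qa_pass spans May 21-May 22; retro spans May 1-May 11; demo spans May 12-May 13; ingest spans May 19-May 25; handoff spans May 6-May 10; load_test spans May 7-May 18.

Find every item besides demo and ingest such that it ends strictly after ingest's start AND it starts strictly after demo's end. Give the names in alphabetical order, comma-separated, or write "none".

Conditions: its end is strictly after ingest's start (X.end > May 19) AND its start is strictly after demo's end (X.start > May 13).
backup: end May 4 > May 19? ✗; start May 1 > May 13? ✗ → no.
handoff: end May 10 > May 19? ✗; start May 6 > May 13? ✗ → no.
load_test: end May 18 > May 19? ✗; start May 7 > May 13? ✗ → no.
onboarding: end May 5 > May 19? ✗; start May 1 > May 13? ✗ → no.
planning: end May 21 > May 19? ✓; start May 10 > May 13? ✗ → no.
qa_pass: end May 22 > May 19? ✓; start May 21 > May 13? ✓ → yes.
reindex: end May 24 > May 19? ✓; start May 20 > May 13? ✓ → yes.
retro: end May 11 > May 19? ✗; start May 1 > May 13? ✗ → no.
sync_call: end May 7 > May 19? ✗; start May 3 > May 13? ✗ → no.
triage: end May 27 > May 19? ✓; start May 25 > May 13? ✓ → yes.
Result: qa_pass, reindex, triage.

qa_pass, reindex, triage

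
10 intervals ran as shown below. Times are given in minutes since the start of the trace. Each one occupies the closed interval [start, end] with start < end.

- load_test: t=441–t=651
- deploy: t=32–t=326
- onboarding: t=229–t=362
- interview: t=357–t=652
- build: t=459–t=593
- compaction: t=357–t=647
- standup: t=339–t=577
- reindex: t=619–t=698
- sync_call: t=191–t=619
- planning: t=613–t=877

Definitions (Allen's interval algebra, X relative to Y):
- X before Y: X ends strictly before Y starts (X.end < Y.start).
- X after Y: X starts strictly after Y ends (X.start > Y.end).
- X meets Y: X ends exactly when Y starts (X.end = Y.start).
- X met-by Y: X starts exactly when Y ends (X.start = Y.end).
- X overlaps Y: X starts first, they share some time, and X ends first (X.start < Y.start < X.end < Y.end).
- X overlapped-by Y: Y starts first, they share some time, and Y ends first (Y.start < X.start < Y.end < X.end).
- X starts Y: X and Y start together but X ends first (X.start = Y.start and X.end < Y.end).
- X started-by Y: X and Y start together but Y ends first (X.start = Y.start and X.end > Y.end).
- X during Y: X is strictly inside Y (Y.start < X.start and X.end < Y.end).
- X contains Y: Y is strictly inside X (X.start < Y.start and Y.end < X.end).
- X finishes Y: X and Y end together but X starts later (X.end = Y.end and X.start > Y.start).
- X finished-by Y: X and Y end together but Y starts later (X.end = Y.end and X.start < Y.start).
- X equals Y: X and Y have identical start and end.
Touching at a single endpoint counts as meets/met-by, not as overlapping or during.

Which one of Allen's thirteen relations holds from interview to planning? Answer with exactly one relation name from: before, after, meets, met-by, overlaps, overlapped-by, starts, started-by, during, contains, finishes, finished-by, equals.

overlaps

interview = [t=357, t=652]; planning = [t=613, t=877].
Compare endpoints: interview.start < planning.start, interview.start < planning.end, interview.end > planning.start, interview.end < planning.end.
That pattern is 'overlaps'.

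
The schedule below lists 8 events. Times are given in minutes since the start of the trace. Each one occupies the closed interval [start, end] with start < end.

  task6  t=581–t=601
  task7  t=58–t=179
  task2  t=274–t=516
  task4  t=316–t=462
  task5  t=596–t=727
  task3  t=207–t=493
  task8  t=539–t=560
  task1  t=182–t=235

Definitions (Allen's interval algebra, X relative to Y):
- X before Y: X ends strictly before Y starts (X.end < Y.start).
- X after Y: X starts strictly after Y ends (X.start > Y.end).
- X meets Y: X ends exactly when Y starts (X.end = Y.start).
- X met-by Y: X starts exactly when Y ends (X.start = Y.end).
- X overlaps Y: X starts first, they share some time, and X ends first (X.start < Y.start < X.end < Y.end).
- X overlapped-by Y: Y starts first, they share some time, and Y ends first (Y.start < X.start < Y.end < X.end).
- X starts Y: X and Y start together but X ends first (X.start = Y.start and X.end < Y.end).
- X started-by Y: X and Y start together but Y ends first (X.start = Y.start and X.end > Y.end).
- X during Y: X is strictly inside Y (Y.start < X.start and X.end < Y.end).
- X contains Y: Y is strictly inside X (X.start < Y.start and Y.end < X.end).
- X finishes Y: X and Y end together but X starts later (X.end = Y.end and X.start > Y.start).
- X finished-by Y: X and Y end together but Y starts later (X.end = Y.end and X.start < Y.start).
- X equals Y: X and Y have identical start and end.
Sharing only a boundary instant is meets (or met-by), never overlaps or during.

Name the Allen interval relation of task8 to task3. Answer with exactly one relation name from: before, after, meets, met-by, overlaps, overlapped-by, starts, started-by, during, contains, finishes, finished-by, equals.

task8 = [t=539, t=560]; task3 = [t=207, t=493].
Compare endpoints: task8.start > task3.start, task8.start > task3.end, task8.end > task3.start, task8.end > task3.end.
That pattern is 'after'.

after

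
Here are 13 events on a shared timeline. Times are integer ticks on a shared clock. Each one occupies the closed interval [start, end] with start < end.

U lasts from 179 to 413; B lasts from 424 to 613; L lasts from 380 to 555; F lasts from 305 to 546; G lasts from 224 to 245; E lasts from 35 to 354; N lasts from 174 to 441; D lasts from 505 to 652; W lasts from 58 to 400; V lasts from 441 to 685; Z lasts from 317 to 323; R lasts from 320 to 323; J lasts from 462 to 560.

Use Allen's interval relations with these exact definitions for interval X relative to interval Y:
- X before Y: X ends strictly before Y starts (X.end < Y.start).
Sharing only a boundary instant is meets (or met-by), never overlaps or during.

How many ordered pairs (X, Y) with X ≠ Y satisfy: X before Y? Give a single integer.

Checking all 156 ordered pairs for relation 'before'; matching pairs in alphabetical order:
(E, B): E before B ✓
(E, D): E before D ✓
(E, J): E before J ✓
(E, L): E before L ✓
(E, V): E before V ✓
(G, B): G before B ✓
(G, D): G before D ✓
(G, F): G before F ✓
(G, J): G before J ✓
(G, L): G before L ✓
(G, R): G before R ✓
(G, V): G before V ✓
(G, Z): G before Z ✓
(N, D): N before D ✓
(N, J): N before J ✓
(R, B): R before B ✓
(R, D): R before D ✓
(R, J): R before J ✓
(R, L): R before L ✓
(R, V): R before V ✓
(U, B): U before B ✓
(U, D): U before D ✓
(U, J): U before J ✓
(U, V): U before V ✓
... plus 9 further pairs not listed.
Count: 33.

33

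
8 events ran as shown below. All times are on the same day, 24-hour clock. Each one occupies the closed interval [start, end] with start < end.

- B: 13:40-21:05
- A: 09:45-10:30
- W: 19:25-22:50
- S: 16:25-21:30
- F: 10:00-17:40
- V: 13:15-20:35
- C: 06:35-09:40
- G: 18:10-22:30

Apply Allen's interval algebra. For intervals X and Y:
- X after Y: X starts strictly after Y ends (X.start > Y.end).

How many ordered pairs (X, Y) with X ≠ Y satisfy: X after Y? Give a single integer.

Checking all 56 ordered pairs for relation 'after'; matching pairs in alphabetical order:
(A, C): A after C ✓
(B, A): B after A ✓
(B, C): B after C ✓
(F, C): F after C ✓
(G, A): G after A ✓
(G, C): G after C ✓
(G, F): G after F ✓
(S, A): S after A ✓
(S, C): S after C ✓
(V, A): V after A ✓
(V, C): V after C ✓
(W, A): W after A ✓
(W, C): W after C ✓
(W, F): W after F ✓
Count: 14.

14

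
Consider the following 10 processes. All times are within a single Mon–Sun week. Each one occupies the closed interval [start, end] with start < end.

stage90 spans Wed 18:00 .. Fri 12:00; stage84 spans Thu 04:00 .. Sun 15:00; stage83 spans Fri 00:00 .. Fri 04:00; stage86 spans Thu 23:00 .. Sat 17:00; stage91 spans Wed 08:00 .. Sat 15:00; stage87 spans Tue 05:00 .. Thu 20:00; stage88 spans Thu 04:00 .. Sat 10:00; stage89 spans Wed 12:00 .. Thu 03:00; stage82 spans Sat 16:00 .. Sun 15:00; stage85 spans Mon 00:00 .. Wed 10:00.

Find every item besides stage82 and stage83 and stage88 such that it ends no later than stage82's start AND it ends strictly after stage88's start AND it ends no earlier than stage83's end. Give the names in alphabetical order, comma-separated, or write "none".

stage90, stage91

Conditions: its end is no later than stage82's start (X.end <= Sat 16:00) AND its end is strictly after stage88's start (X.end > Thu 04:00) AND its end is no earlier than stage83's end (X.end >= Fri 04:00).
stage84: end Sun 15:00 <= Sat 16:00? ✗; end Sun 15:00 > Thu 04:00? ✓; end Sun 15:00 >= Fri 04:00? ✓ → no.
stage85: end Wed 10:00 <= Sat 16:00? ✓; end Wed 10:00 > Thu 04:00? ✗; end Wed 10:00 >= Fri 04:00? ✗ → no.
stage86: end Sat 17:00 <= Sat 16:00? ✗; end Sat 17:00 > Thu 04:00? ✓; end Sat 17:00 >= Fri 04:00? ✓ → no.
stage87: end Thu 20:00 <= Sat 16:00? ✓; end Thu 20:00 > Thu 04:00? ✓; end Thu 20:00 >= Fri 04:00? ✗ → no.
stage89: end Thu 03:00 <= Sat 16:00? ✓; end Thu 03:00 > Thu 04:00? ✗; end Thu 03:00 >= Fri 04:00? ✗ → no.
stage90: end Fri 12:00 <= Sat 16:00? ✓; end Fri 12:00 > Thu 04:00? ✓; end Fri 12:00 >= Fri 04:00? ✓ → yes.
stage91: end Sat 15:00 <= Sat 16:00? ✓; end Sat 15:00 > Thu 04:00? ✓; end Sat 15:00 >= Fri 04:00? ✓ → yes.
Result: stage90, stage91.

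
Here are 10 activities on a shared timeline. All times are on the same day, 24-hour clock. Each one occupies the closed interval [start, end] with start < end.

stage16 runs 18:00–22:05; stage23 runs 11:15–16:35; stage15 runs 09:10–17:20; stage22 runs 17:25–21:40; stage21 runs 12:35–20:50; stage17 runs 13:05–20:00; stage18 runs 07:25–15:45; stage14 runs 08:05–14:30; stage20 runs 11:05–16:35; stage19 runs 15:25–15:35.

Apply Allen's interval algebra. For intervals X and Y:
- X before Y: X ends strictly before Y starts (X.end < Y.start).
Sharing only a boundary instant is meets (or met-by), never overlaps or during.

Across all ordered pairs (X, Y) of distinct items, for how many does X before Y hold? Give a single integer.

Checking all 90 ordered pairs for relation 'before'; matching pairs in alphabetical order:
(stage14, stage16): stage14 before stage16 ✓
(stage14, stage19): stage14 before stage19 ✓
(stage14, stage22): stage14 before stage22 ✓
(stage15, stage16): stage15 before stage16 ✓
(stage15, stage22): stage15 before stage22 ✓
(stage18, stage16): stage18 before stage16 ✓
(stage18, stage22): stage18 before stage22 ✓
(stage19, stage16): stage19 before stage16 ✓
(stage19, stage22): stage19 before stage22 ✓
(stage20, stage16): stage20 before stage16 ✓
(stage20, stage22): stage20 before stage22 ✓
(stage23, stage16): stage23 before stage16 ✓
(stage23, stage22): stage23 before stage22 ✓
Count: 13.

13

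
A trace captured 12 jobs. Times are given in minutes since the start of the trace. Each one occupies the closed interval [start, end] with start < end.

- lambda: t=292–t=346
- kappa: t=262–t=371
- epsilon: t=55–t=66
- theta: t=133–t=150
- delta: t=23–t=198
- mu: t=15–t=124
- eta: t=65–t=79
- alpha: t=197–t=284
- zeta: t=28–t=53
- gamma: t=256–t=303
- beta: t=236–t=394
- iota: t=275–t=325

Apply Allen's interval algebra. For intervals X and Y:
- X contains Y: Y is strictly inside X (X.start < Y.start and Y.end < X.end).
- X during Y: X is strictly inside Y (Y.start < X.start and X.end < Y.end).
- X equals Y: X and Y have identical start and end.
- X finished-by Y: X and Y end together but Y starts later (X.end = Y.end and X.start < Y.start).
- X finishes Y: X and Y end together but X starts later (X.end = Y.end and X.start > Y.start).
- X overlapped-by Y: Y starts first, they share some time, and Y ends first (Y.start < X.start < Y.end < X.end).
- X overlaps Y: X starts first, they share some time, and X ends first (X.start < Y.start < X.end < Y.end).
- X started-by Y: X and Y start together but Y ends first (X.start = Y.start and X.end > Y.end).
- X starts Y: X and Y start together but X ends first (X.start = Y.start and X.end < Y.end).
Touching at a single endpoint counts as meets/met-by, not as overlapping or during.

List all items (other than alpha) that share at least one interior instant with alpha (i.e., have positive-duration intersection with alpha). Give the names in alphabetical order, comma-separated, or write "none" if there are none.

Target alpha = [t=197, t=284].
beta [t=236, t=394] → overlapped-by → yes.
delta [t=23, t=198] → overlaps → yes.
epsilon [t=55, t=66] → before → no.
eta [t=65, t=79] → before → no.
gamma [t=256, t=303] → overlapped-by → yes.
iota [t=275, t=325] → overlapped-by → yes.
kappa [t=262, t=371] → overlapped-by → yes.
lambda [t=292, t=346] → after → no.
mu [t=15, t=124] → before → no.
theta [t=133, t=150] → before → no.
zeta [t=28, t=53] → before → no.
Result: beta, delta, gamma, iota, kappa.

beta, delta, gamma, iota, kappa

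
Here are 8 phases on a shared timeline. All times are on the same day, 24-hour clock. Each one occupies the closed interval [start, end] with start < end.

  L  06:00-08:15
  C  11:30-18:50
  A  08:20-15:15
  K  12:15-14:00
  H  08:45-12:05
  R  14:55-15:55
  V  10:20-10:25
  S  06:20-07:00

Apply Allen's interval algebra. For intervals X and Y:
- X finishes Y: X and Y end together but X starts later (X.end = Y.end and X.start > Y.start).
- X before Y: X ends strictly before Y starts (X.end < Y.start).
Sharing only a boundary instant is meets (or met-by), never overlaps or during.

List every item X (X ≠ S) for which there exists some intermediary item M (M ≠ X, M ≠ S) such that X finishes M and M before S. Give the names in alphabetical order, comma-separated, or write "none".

Target S = [06:20, 07:00].
Intermediaries M with M before S: none.
Union: none.

none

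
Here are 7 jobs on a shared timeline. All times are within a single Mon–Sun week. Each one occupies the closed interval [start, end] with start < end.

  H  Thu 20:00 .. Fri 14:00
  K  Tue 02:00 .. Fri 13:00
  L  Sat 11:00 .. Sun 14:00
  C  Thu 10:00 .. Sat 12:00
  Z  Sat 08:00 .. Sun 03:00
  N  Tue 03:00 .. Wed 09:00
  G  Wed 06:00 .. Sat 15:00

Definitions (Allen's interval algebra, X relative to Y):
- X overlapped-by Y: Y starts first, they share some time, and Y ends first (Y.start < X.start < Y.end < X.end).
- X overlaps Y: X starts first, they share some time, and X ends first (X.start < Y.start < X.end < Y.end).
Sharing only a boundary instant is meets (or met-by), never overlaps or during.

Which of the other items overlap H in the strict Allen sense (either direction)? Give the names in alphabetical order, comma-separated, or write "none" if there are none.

K

Target H = [Thu 20:00, Fri 14:00].
C [Thu 10:00, Sat 12:00] → contains → no.
G [Wed 06:00, Sat 15:00] → contains → no.
K [Tue 02:00, Fri 13:00] → overlaps → yes.
L [Sat 11:00, Sun 14:00] → after → no.
N [Tue 03:00, Wed 09:00] → before → no.
Z [Sat 08:00, Sun 03:00] → after → no.
Result: K.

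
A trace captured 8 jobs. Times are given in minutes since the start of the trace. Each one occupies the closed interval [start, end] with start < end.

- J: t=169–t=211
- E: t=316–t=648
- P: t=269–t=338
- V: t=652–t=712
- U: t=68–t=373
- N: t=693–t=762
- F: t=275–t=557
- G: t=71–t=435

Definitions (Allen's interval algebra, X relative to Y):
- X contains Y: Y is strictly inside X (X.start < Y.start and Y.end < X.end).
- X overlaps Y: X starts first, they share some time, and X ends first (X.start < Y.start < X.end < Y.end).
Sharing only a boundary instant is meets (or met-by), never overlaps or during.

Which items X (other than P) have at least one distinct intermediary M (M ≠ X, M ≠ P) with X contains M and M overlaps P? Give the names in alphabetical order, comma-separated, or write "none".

Target P = [t=269, t=338].
Intermediaries M with M overlaps P: none.
Union: none.

none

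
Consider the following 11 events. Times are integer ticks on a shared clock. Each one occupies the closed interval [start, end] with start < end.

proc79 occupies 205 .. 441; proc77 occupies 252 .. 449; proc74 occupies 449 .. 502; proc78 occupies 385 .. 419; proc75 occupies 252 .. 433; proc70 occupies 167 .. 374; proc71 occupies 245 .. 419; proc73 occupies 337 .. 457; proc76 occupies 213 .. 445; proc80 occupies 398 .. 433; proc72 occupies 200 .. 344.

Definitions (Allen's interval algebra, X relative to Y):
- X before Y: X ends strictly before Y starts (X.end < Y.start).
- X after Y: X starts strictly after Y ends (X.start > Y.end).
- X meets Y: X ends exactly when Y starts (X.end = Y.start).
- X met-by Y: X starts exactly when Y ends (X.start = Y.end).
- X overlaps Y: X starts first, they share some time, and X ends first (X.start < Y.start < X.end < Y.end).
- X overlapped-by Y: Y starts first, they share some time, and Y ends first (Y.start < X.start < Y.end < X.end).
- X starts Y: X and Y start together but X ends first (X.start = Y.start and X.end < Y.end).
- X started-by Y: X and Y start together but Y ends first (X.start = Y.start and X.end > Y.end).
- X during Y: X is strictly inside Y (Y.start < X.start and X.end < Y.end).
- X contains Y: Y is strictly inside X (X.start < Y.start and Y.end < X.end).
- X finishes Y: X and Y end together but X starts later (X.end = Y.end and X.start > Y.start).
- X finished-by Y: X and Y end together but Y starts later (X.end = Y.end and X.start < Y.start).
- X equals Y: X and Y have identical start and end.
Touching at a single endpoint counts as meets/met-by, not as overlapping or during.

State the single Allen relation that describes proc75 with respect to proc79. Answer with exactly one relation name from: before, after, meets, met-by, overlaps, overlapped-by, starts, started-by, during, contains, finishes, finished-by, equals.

proc75 = [252, 433]; proc79 = [205, 441].
Compare endpoints: proc75.start > proc79.start, proc75.start < proc79.end, proc75.end > proc79.start, proc75.end < proc79.end.
That pattern is 'during'.

during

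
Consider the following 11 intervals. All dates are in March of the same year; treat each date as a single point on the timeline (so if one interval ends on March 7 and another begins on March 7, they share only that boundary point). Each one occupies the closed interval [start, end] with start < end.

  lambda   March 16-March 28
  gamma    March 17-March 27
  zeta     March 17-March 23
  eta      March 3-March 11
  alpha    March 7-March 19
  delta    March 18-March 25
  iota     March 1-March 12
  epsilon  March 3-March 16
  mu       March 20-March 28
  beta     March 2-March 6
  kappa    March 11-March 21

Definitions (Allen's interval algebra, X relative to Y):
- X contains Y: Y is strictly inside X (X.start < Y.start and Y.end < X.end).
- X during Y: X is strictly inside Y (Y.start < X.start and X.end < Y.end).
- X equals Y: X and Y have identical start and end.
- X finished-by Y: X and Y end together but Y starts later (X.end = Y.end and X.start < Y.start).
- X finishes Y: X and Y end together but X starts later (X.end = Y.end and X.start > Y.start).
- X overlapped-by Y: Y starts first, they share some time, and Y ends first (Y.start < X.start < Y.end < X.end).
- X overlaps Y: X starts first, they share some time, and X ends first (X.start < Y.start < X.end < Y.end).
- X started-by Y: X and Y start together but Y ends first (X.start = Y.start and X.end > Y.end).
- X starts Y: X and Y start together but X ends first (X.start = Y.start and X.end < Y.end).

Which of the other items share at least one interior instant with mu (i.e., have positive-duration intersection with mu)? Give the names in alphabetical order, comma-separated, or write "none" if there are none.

Target mu = [March 20, March 28].
alpha [March 7, March 19] → before → no.
beta [March 2, March 6] → before → no.
delta [March 18, March 25] → overlaps → yes.
epsilon [March 3, March 16] → before → no.
eta [March 3, March 11] → before → no.
gamma [March 17, March 27] → overlaps → yes.
iota [March 1, March 12] → before → no.
kappa [March 11, March 21] → overlaps → yes.
lambda [March 16, March 28] → finished-by → yes.
zeta [March 17, March 23] → overlaps → yes.
Result: delta, gamma, kappa, lambda, zeta.

delta, gamma, kappa, lambda, zeta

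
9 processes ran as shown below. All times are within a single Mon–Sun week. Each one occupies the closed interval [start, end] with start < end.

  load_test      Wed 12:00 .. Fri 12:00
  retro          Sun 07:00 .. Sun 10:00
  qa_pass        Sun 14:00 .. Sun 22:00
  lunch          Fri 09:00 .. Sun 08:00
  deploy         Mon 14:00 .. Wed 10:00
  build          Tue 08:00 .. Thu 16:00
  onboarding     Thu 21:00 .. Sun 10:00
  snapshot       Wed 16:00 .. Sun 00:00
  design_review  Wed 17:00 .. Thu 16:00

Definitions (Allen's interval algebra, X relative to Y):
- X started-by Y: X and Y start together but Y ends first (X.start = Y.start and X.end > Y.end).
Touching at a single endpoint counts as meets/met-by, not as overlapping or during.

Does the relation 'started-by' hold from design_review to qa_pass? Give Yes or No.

No

design_review = [Wed 17:00, Thu 16:00], qa_pass = [Sun 14:00, Sun 22:00].
Actual relation of design_review to qa_pass: before.
Asked whether 'started-by' holds → No.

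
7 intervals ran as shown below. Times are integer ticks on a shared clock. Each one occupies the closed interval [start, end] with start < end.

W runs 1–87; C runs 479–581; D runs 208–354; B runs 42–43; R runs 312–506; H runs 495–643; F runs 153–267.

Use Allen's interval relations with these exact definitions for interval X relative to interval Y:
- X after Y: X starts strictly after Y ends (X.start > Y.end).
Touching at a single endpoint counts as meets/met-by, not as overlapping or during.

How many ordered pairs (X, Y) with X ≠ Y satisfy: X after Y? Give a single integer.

15

Checking all 42 ordered pairs for relation 'after'; matching pairs in alphabetical order:
(C, B): C after B ✓
(C, D): C after D ✓
(C, F): C after F ✓
(C, W): C after W ✓
(D, B): D after B ✓
(D, W): D after W ✓
(F, B): F after B ✓
(F, W): F after W ✓
(H, B): H after B ✓
(H, D): H after D ✓
(H, F): H after F ✓
(H, W): H after W ✓
(R, B): R after B ✓
(R, F): R after F ✓
(R, W): R after W ✓
Count: 15.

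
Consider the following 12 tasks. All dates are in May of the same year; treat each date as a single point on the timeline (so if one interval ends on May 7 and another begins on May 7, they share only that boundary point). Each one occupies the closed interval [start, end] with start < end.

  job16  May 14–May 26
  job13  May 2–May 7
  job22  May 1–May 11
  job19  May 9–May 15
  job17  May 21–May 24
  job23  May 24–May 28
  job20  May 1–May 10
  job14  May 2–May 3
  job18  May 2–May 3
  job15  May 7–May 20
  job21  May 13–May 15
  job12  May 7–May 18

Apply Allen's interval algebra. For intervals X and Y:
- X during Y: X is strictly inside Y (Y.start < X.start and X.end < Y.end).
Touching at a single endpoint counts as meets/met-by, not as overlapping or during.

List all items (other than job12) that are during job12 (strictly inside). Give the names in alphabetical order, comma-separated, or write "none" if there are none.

Target job12 = [May 7, May 18].
job13 [May 2, May 7] → meets → no.
job14 [May 2, May 3] → before → no.
job15 [May 7, May 20] → started-by → no.
job16 [May 14, May 26] → overlapped-by → no.
job17 [May 21, May 24] → after → no.
job18 [May 2, May 3] → before → no.
job19 [May 9, May 15] → during → yes.
job20 [May 1, May 10] → overlaps → no.
job21 [May 13, May 15] → during → yes.
job22 [May 1, May 11] → overlaps → no.
job23 [May 24, May 28] → after → no.
Result: job19, job21.

job19, job21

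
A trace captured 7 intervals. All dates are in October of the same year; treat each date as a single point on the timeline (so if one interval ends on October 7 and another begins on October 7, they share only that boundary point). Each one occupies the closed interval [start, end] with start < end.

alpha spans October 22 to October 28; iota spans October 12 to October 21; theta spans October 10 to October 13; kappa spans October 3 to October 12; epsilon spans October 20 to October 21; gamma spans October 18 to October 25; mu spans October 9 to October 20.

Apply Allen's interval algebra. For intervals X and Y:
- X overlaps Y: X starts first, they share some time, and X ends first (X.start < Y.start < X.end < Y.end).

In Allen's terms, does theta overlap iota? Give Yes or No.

Yes

theta = [October 10, October 13], iota = [October 12, October 21].
Actual relation of theta to iota: overlaps.
Asked whether 'overlaps' holds → Yes.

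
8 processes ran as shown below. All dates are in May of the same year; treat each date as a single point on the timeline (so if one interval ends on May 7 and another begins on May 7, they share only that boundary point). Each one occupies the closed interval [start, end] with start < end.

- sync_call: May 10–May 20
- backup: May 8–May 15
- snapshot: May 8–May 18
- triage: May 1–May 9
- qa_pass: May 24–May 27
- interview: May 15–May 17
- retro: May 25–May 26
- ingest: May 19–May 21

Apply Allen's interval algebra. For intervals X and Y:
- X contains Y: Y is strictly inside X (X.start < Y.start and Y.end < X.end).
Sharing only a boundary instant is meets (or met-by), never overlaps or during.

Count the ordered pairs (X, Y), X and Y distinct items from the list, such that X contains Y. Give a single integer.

3

Checking all 56 ordered pairs for relation 'contains'; matching pairs in alphabetical order:
(qa_pass, retro): qa_pass contains retro ✓
(snapshot, interview): snapshot contains interview ✓
(sync_call, interview): sync_call contains interview ✓
Count: 3.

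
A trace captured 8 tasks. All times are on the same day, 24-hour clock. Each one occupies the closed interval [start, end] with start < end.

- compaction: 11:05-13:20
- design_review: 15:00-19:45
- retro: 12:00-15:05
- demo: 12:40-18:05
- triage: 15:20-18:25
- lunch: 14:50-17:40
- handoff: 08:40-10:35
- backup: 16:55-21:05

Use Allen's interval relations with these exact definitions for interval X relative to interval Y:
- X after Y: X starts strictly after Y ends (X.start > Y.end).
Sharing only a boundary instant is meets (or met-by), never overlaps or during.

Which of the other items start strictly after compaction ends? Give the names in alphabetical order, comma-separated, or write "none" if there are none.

backup, design_review, lunch, triage

Target compaction = [11:05, 13:20].
backup [16:55, 21:05] → after → yes.
demo [12:40, 18:05] → overlapped-by → no.
design_review [15:00, 19:45] → after → yes.
handoff [08:40, 10:35] → before → no.
lunch [14:50, 17:40] → after → yes.
retro [12:00, 15:05] → overlapped-by → no.
triage [15:20, 18:25] → after → yes.
Result: backup, design_review, lunch, triage.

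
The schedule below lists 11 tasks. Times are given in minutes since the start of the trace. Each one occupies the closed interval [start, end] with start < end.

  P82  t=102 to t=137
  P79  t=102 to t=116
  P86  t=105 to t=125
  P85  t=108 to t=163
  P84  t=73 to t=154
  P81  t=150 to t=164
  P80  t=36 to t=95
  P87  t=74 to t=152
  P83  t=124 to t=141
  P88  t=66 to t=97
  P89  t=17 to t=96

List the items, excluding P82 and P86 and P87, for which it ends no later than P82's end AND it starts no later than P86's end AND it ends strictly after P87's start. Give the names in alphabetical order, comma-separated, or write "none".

Conditions: its end is no later than P82's end (X.end <= t=137) AND its start is no later than P86's end (X.start <= t=125) AND its end is strictly after P87's start (X.end > t=74).
P79: end t=116 <= t=137? ✓; start t=102 <= t=125? ✓; end t=116 > t=74? ✓ → yes.
P80: end t=95 <= t=137? ✓; start t=36 <= t=125? ✓; end t=95 > t=74? ✓ → yes.
P81: end t=164 <= t=137? ✗; start t=150 <= t=125? ✗; end t=164 > t=74? ✓ → no.
P83: end t=141 <= t=137? ✗; start t=124 <= t=125? ✓; end t=141 > t=74? ✓ → no.
P84: end t=154 <= t=137? ✗; start t=73 <= t=125? ✓; end t=154 > t=74? ✓ → no.
P85: end t=163 <= t=137? ✗; start t=108 <= t=125? ✓; end t=163 > t=74? ✓ → no.
P88: end t=97 <= t=137? ✓; start t=66 <= t=125? ✓; end t=97 > t=74? ✓ → yes.
P89: end t=96 <= t=137? ✓; start t=17 <= t=125? ✓; end t=96 > t=74? ✓ → yes.
Result: P79, P80, P88, P89.

P79, P80, P88, P89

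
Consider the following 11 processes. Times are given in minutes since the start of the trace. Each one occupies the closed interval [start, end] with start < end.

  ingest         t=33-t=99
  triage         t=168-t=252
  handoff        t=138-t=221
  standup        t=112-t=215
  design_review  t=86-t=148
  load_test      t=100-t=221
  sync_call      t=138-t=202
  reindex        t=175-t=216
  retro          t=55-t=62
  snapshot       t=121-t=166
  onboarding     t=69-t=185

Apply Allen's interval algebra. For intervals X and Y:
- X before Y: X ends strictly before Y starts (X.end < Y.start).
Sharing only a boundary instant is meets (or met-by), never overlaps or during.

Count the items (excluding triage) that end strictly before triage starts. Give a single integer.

Target triage = [t=168, t=252].
design_review [t=86, t=148] → before → counts.
handoff [t=138, t=221] → overlaps → no.
ingest [t=33, t=99] → before → counts.
load_test [t=100, t=221] → overlaps → no.
onboarding [t=69, t=185] → overlaps → no.
reindex [t=175, t=216] → during → no.
retro [t=55, t=62] → before → counts.
snapshot [t=121, t=166] → before → counts.
standup [t=112, t=215] → overlaps → no.
sync_call [t=138, t=202] → overlaps → no.
Total: 4.

4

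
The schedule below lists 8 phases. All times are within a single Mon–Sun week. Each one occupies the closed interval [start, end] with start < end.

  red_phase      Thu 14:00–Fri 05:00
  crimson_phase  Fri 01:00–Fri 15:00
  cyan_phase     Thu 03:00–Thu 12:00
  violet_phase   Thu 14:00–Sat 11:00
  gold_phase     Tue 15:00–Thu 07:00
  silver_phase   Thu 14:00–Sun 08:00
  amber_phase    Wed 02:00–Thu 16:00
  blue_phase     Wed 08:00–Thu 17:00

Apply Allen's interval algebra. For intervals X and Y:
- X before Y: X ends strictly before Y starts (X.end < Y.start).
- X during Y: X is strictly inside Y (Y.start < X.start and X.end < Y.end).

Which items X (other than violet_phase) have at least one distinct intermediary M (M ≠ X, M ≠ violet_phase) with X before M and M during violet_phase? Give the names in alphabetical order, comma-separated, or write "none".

amber_phase, blue_phase, cyan_phase, gold_phase

Target violet_phase = [Thu 14:00, Sat 11:00].
Intermediaries M with M during violet_phase: crimson_phase.
Via crimson_phase — items with X before crimson_phase: amber_phase, blue_phase, cyan_phase, gold_phase.
Union: amber_phase, blue_phase, cyan_phase, gold_phase.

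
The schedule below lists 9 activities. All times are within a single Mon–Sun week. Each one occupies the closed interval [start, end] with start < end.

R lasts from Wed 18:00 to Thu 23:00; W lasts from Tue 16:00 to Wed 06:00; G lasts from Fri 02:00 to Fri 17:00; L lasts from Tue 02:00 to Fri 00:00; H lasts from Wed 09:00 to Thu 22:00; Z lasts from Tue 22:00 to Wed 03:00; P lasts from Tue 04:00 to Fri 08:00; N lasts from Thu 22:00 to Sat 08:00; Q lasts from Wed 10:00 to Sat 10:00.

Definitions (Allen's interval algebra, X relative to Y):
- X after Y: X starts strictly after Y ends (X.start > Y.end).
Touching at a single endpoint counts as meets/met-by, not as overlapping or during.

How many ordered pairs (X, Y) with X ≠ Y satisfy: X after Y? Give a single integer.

Checking all 72 ordered pairs for relation 'after'; matching pairs in alphabetical order:
(G, H): G after H ✓
(G, L): G after L ✓
(G, R): G after R ✓
(G, W): G after W ✓
(G, Z): G after Z ✓
(H, W): H after W ✓
(H, Z): H after Z ✓
(N, W): N after W ✓
(N, Z): N after Z ✓
(Q, W): Q after W ✓
(Q, Z): Q after Z ✓
(R, W): R after W ✓
(R, Z): R after Z ✓
Count: 13.

13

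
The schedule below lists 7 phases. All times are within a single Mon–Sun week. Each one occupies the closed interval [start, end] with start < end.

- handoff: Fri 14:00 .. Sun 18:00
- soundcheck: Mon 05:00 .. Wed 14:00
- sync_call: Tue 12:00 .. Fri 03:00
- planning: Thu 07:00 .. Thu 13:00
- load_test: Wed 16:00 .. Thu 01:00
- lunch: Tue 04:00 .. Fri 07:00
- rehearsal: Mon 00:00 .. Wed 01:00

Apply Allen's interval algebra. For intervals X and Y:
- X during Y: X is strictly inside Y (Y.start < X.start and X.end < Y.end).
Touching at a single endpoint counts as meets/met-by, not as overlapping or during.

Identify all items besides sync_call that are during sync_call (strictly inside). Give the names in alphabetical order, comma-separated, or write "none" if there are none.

Target sync_call = [Tue 12:00, Fri 03:00].
handoff [Fri 14:00, Sun 18:00] → after → no.
load_test [Wed 16:00, Thu 01:00] → during → yes.
lunch [Tue 04:00, Fri 07:00] → contains → no.
planning [Thu 07:00, Thu 13:00] → during → yes.
rehearsal [Mon 00:00, Wed 01:00] → overlaps → no.
soundcheck [Mon 05:00, Wed 14:00] → overlaps → no.
Result: load_test, planning.

load_test, planning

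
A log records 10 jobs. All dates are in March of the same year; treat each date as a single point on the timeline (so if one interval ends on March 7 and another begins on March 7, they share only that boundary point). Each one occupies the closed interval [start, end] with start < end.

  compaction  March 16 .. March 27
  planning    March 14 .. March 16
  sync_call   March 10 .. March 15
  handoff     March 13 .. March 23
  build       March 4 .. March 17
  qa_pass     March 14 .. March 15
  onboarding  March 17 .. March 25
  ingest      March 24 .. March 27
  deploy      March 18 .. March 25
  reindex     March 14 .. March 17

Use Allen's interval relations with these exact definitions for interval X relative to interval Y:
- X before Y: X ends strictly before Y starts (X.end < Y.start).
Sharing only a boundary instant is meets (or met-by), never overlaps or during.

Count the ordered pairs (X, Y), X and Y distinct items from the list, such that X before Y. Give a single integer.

Checking all 90 ordered pairs for relation 'before'; matching pairs in alphabetical order:
(build, deploy): build before deploy ✓
(build, ingest): build before ingest ✓
(handoff, ingest): handoff before ingest ✓
(planning, deploy): planning before deploy ✓
(planning, ingest): planning before ingest ✓
(planning, onboarding): planning before onboarding ✓
(qa_pass, compaction): qa_pass before compaction ✓
(qa_pass, deploy): qa_pass before deploy ✓
(qa_pass, ingest): qa_pass before ingest ✓
(qa_pass, onboarding): qa_pass before onboarding ✓
(reindex, deploy): reindex before deploy ✓
(reindex, ingest): reindex before ingest ✓
(sync_call, compaction): sync_call before compaction ✓
(sync_call, deploy): sync_call before deploy ✓
(sync_call, ingest): sync_call before ingest ✓
(sync_call, onboarding): sync_call before onboarding ✓
Count: 16.

16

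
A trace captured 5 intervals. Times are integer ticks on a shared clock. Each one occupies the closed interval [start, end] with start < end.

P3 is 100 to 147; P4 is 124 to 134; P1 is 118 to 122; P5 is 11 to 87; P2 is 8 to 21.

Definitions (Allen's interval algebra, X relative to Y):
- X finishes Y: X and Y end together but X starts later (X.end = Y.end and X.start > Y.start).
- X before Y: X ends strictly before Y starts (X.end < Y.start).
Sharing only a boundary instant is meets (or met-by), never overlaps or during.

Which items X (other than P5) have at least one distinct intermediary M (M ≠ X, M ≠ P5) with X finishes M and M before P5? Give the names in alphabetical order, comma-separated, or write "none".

none

Target P5 = [11, 87].
Intermediaries M with M before P5: none.
Union: none.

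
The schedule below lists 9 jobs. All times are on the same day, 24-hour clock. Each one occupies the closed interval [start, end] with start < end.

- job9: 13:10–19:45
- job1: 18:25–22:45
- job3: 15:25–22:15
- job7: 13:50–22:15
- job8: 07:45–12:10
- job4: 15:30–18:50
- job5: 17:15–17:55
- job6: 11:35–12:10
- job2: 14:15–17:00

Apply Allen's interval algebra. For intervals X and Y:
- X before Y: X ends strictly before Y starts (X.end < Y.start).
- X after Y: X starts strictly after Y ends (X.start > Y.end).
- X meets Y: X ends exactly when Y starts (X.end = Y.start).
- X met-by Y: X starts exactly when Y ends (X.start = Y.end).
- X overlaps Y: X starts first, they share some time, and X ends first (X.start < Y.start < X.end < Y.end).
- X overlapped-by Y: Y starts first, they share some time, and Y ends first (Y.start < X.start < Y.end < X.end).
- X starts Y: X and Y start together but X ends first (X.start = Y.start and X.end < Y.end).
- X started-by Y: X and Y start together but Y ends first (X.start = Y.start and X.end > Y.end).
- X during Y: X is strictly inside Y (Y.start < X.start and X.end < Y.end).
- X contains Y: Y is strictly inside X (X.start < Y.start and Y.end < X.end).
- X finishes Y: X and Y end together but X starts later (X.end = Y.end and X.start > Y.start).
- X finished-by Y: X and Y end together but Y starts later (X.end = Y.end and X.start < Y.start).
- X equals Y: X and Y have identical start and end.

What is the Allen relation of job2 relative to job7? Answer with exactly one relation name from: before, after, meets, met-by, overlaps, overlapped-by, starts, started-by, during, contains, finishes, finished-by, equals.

job2 = [14:15, 17:00]; job7 = [13:50, 22:15].
Compare endpoints: job2.start > job7.start, job2.start < job7.end, job2.end > job7.start, job2.end < job7.end.
That pattern is 'during'.

during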